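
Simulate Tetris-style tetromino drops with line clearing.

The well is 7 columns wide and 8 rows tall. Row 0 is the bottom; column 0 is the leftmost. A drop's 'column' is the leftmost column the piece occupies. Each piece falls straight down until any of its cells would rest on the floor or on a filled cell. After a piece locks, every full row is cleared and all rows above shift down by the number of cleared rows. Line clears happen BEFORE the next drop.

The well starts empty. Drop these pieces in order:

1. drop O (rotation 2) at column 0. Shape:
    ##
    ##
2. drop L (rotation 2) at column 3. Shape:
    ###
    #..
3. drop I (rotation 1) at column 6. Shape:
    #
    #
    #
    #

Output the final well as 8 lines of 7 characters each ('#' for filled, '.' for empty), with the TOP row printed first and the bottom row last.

Drop 1: O rot2 at col 0 lands with bottom-row=0; cleared 0 line(s) (total 0); column heights now [2 2 0 0 0 0 0], max=2
Drop 2: L rot2 at col 3 lands with bottom-row=0; cleared 0 line(s) (total 0); column heights now [2 2 0 2 2 2 0], max=2
Drop 3: I rot1 at col 6 lands with bottom-row=0; cleared 0 line(s) (total 0); column heights now [2 2 0 2 2 2 4], max=4

Answer: .......
.......
.......
.......
......#
......#
##.####
##.#..#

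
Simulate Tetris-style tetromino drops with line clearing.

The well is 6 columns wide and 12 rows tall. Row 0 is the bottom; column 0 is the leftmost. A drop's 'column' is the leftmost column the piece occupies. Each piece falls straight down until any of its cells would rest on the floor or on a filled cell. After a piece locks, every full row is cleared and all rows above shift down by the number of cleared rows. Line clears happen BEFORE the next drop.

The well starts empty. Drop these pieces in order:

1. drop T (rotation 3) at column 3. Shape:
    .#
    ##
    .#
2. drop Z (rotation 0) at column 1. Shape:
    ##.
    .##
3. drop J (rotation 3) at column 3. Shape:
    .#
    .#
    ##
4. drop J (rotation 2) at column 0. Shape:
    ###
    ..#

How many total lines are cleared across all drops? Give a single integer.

Answer: 0

Derivation:
Drop 1: T rot3 at col 3 lands with bottom-row=0; cleared 0 line(s) (total 0); column heights now [0 0 0 2 3 0], max=3
Drop 2: Z rot0 at col 1 lands with bottom-row=2; cleared 0 line(s) (total 0); column heights now [0 4 4 3 3 0], max=4
Drop 3: J rot3 at col 3 lands with bottom-row=3; cleared 0 line(s) (total 0); column heights now [0 4 4 4 6 0], max=6
Drop 4: J rot2 at col 0 lands with bottom-row=4; cleared 0 line(s) (total 0); column heights now [6 6 6 4 6 0], max=6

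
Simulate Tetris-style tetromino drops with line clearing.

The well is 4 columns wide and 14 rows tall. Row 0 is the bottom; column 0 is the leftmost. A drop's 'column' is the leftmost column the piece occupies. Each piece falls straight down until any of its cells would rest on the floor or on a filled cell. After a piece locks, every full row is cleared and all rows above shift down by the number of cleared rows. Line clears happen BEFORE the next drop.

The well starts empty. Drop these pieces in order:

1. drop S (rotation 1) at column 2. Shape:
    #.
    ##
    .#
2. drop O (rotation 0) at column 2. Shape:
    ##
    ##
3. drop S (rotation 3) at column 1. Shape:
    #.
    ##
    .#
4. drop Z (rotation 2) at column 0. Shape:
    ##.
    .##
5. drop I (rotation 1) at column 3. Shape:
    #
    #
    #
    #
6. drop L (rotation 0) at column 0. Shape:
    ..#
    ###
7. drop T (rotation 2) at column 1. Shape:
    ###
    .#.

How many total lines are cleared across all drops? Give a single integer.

Answer: 0

Derivation:
Drop 1: S rot1 at col 2 lands with bottom-row=0; cleared 0 line(s) (total 0); column heights now [0 0 3 2], max=3
Drop 2: O rot0 at col 2 lands with bottom-row=3; cleared 0 line(s) (total 0); column heights now [0 0 5 5], max=5
Drop 3: S rot3 at col 1 lands with bottom-row=5; cleared 0 line(s) (total 0); column heights now [0 8 7 5], max=8
Drop 4: Z rot2 at col 0 lands with bottom-row=8; cleared 0 line(s) (total 0); column heights now [10 10 9 5], max=10
Drop 5: I rot1 at col 3 lands with bottom-row=5; cleared 0 line(s) (total 0); column heights now [10 10 9 9], max=10
Drop 6: L rot0 at col 0 lands with bottom-row=10; cleared 0 line(s) (total 0); column heights now [11 11 12 9], max=12
Drop 7: T rot2 at col 1 lands with bottom-row=12; cleared 0 line(s) (total 0); column heights now [11 14 14 14], max=14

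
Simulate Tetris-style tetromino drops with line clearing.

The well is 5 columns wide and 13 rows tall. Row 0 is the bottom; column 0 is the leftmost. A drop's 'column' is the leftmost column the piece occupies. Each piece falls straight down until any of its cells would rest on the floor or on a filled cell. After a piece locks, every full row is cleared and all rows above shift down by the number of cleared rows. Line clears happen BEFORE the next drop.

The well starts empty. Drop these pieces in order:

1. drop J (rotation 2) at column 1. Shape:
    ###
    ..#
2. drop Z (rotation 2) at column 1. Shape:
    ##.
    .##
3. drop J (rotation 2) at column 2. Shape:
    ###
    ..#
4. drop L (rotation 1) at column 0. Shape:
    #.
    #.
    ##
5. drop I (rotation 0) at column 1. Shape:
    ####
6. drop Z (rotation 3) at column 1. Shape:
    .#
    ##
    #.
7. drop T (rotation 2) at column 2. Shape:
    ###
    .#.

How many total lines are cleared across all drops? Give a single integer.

Drop 1: J rot2 at col 1 lands with bottom-row=0; cleared 0 line(s) (total 0); column heights now [0 2 2 2 0], max=2
Drop 2: Z rot2 at col 1 lands with bottom-row=2; cleared 0 line(s) (total 0); column heights now [0 4 4 3 0], max=4
Drop 3: J rot2 at col 2 lands with bottom-row=3; cleared 0 line(s) (total 0); column heights now [0 4 5 5 5], max=5
Drop 4: L rot1 at col 0 lands with bottom-row=4; cleared 1 line(s) (total 1); column heights now [6 4 4 3 4], max=6
Drop 5: I rot0 at col 1 lands with bottom-row=4; cleared 1 line(s) (total 2); column heights now [5 4 4 3 4], max=5
Drop 6: Z rot3 at col 1 lands with bottom-row=4; cleared 0 line(s) (total 2); column heights now [5 6 7 3 4], max=7
Drop 7: T rot2 at col 2 lands with bottom-row=6; cleared 0 line(s) (total 2); column heights now [5 6 8 8 8], max=8

Answer: 2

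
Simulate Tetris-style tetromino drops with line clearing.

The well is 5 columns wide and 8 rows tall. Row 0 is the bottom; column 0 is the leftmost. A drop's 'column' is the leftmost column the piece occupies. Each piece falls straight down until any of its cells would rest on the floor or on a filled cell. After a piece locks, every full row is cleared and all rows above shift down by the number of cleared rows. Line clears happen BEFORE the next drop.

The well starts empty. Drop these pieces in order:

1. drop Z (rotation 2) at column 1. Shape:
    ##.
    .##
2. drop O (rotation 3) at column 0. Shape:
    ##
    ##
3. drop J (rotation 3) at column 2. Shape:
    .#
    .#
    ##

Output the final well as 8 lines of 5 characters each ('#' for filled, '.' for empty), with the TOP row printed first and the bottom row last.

Answer: .....
.....
.....
...#.
##.#.
####.
.##..
..##.

Derivation:
Drop 1: Z rot2 at col 1 lands with bottom-row=0; cleared 0 line(s) (total 0); column heights now [0 2 2 1 0], max=2
Drop 2: O rot3 at col 0 lands with bottom-row=2; cleared 0 line(s) (total 0); column heights now [4 4 2 1 0], max=4
Drop 3: J rot3 at col 2 lands with bottom-row=2; cleared 0 line(s) (total 0); column heights now [4 4 3 5 0], max=5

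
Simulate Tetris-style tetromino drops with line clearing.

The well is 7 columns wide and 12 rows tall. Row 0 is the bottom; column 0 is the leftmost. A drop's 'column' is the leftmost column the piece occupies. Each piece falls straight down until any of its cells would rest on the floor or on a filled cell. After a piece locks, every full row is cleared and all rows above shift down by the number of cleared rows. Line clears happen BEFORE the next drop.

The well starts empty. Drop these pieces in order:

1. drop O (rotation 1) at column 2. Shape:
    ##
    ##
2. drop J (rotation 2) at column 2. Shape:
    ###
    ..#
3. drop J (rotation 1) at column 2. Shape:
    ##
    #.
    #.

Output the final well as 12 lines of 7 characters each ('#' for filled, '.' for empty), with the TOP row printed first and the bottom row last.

Drop 1: O rot1 at col 2 lands with bottom-row=0; cleared 0 line(s) (total 0); column heights now [0 0 2 2 0 0 0], max=2
Drop 2: J rot2 at col 2 lands with bottom-row=1; cleared 0 line(s) (total 0); column heights now [0 0 3 3 3 0 0], max=3
Drop 3: J rot1 at col 2 lands with bottom-row=3; cleared 0 line(s) (total 0); column heights now [0 0 6 6 3 0 0], max=6

Answer: .......
.......
.......
.......
.......
.......
..##...
..#....
..#....
..###..
..###..
..##...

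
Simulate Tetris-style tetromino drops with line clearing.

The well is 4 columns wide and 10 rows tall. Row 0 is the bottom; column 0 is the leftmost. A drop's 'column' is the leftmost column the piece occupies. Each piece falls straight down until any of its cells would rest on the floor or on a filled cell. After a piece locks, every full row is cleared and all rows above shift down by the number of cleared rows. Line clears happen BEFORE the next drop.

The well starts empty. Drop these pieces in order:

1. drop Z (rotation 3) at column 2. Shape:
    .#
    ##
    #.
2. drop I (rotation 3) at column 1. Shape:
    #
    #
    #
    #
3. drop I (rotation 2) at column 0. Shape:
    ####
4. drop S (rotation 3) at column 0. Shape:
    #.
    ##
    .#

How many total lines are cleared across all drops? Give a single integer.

Answer: 1

Derivation:
Drop 1: Z rot3 at col 2 lands with bottom-row=0; cleared 0 line(s) (total 0); column heights now [0 0 2 3], max=3
Drop 2: I rot3 at col 1 lands with bottom-row=0; cleared 0 line(s) (total 0); column heights now [0 4 2 3], max=4
Drop 3: I rot2 at col 0 lands with bottom-row=4; cleared 1 line(s) (total 1); column heights now [0 4 2 3], max=4
Drop 4: S rot3 at col 0 lands with bottom-row=4; cleared 0 line(s) (total 1); column heights now [7 6 2 3], max=7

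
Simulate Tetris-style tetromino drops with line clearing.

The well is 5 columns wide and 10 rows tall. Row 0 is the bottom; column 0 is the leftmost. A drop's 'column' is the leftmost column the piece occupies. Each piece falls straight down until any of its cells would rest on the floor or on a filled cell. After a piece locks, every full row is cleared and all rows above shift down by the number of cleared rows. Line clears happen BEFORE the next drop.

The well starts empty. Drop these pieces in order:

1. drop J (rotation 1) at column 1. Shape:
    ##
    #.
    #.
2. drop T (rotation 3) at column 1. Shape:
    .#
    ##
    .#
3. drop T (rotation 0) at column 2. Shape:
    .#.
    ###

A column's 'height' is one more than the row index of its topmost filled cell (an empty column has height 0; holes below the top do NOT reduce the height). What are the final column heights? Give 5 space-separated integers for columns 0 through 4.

Answer: 0 5 7 8 7

Derivation:
Drop 1: J rot1 at col 1 lands with bottom-row=0; cleared 0 line(s) (total 0); column heights now [0 3 3 0 0], max=3
Drop 2: T rot3 at col 1 lands with bottom-row=3; cleared 0 line(s) (total 0); column heights now [0 5 6 0 0], max=6
Drop 3: T rot0 at col 2 lands with bottom-row=6; cleared 0 line(s) (total 0); column heights now [0 5 7 8 7], max=8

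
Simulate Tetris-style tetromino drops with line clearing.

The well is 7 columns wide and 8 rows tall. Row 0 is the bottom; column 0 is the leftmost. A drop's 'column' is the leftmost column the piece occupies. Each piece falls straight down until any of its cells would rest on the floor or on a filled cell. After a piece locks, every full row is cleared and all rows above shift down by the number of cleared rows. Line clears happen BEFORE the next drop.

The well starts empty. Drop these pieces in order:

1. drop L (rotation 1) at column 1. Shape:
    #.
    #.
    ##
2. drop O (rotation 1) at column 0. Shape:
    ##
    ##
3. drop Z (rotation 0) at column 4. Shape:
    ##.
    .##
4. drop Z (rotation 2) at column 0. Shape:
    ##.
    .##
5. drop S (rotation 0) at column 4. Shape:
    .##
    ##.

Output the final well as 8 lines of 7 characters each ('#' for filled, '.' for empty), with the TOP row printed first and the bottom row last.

Answer: .......
##.....
.##....
##.....
##...##
.#..##.
.#..##.
.##..##

Derivation:
Drop 1: L rot1 at col 1 lands with bottom-row=0; cleared 0 line(s) (total 0); column heights now [0 3 1 0 0 0 0], max=3
Drop 2: O rot1 at col 0 lands with bottom-row=3; cleared 0 line(s) (total 0); column heights now [5 5 1 0 0 0 0], max=5
Drop 3: Z rot0 at col 4 lands with bottom-row=0; cleared 0 line(s) (total 0); column heights now [5 5 1 0 2 2 1], max=5
Drop 4: Z rot2 at col 0 lands with bottom-row=5; cleared 0 line(s) (total 0); column heights now [7 7 6 0 2 2 1], max=7
Drop 5: S rot0 at col 4 lands with bottom-row=2; cleared 0 line(s) (total 0); column heights now [7 7 6 0 3 4 4], max=7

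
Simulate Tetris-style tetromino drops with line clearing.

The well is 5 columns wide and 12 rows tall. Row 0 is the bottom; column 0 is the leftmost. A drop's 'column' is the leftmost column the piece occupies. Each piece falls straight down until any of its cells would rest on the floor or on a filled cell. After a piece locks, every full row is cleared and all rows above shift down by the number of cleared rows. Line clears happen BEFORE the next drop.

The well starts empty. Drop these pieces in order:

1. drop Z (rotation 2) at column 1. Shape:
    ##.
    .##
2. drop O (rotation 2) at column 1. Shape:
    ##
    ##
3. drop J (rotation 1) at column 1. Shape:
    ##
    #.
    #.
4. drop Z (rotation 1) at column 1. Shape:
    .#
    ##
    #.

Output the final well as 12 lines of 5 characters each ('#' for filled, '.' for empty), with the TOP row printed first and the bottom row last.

Drop 1: Z rot2 at col 1 lands with bottom-row=0; cleared 0 line(s) (total 0); column heights now [0 2 2 1 0], max=2
Drop 2: O rot2 at col 1 lands with bottom-row=2; cleared 0 line(s) (total 0); column heights now [0 4 4 1 0], max=4
Drop 3: J rot1 at col 1 lands with bottom-row=4; cleared 0 line(s) (total 0); column heights now [0 7 7 1 0], max=7
Drop 4: Z rot1 at col 1 lands with bottom-row=7; cleared 0 line(s) (total 0); column heights now [0 9 10 1 0], max=10

Answer: .....
.....
..#..
.##..
.#...
.##..
.#...
.#...
.##..
.##..
.##..
..##.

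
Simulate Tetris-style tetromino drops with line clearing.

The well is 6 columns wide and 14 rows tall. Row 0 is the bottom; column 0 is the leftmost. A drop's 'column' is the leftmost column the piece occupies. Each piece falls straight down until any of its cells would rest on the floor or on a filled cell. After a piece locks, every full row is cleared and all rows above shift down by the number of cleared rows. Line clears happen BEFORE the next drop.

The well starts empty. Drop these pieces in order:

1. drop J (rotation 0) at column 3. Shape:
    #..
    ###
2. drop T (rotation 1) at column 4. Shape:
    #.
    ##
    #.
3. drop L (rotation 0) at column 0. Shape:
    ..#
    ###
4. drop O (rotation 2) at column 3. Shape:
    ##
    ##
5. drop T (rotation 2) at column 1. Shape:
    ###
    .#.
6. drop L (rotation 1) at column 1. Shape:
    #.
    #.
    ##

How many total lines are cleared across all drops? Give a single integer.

Answer: 1

Derivation:
Drop 1: J rot0 at col 3 lands with bottom-row=0; cleared 0 line(s) (total 0); column heights now [0 0 0 2 1 1], max=2
Drop 2: T rot1 at col 4 lands with bottom-row=1; cleared 0 line(s) (total 0); column heights now [0 0 0 2 4 3], max=4
Drop 3: L rot0 at col 0 lands with bottom-row=0; cleared 1 line(s) (total 1); column heights now [0 0 1 1 3 2], max=3
Drop 4: O rot2 at col 3 lands with bottom-row=3; cleared 0 line(s) (total 1); column heights now [0 0 1 5 5 2], max=5
Drop 5: T rot2 at col 1 lands with bottom-row=4; cleared 0 line(s) (total 1); column heights now [0 6 6 6 5 2], max=6
Drop 6: L rot1 at col 1 lands with bottom-row=6; cleared 0 line(s) (total 1); column heights now [0 9 7 6 5 2], max=9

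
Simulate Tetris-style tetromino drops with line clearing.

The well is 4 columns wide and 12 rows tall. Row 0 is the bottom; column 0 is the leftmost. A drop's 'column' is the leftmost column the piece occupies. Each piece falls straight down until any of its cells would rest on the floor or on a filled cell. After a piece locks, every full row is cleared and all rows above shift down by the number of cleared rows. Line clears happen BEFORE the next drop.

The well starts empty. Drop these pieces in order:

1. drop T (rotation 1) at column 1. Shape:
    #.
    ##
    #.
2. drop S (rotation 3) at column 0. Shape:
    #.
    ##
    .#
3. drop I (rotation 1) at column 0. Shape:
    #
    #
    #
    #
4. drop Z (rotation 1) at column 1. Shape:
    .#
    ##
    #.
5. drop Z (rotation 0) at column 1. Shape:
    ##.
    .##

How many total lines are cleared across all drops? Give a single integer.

Answer: 0

Derivation:
Drop 1: T rot1 at col 1 lands with bottom-row=0; cleared 0 line(s) (total 0); column heights now [0 3 2 0], max=3
Drop 2: S rot3 at col 0 lands with bottom-row=3; cleared 0 line(s) (total 0); column heights now [6 5 2 0], max=6
Drop 3: I rot1 at col 0 lands with bottom-row=6; cleared 0 line(s) (total 0); column heights now [10 5 2 0], max=10
Drop 4: Z rot1 at col 1 lands with bottom-row=5; cleared 0 line(s) (total 0); column heights now [10 7 8 0], max=10
Drop 5: Z rot0 at col 1 lands with bottom-row=8; cleared 0 line(s) (total 0); column heights now [10 10 10 9], max=10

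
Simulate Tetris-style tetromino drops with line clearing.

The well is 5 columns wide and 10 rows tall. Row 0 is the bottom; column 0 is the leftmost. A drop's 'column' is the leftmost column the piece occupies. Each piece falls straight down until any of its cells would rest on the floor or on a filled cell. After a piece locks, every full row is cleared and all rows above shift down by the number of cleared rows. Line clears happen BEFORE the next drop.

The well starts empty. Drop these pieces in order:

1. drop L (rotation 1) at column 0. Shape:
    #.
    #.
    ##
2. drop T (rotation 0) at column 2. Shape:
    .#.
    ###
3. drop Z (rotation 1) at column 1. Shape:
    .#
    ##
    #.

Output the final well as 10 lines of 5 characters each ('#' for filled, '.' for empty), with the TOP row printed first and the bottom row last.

Drop 1: L rot1 at col 0 lands with bottom-row=0; cleared 0 line(s) (total 0); column heights now [3 1 0 0 0], max=3
Drop 2: T rot0 at col 2 lands with bottom-row=0; cleared 1 line(s) (total 1); column heights now [2 0 0 1 0], max=2
Drop 3: Z rot1 at col 1 lands with bottom-row=0; cleared 0 line(s) (total 1); column heights now [2 2 3 1 0], max=3

Answer: .....
.....
.....
.....
.....
.....
.....
..#..
###..
##.#.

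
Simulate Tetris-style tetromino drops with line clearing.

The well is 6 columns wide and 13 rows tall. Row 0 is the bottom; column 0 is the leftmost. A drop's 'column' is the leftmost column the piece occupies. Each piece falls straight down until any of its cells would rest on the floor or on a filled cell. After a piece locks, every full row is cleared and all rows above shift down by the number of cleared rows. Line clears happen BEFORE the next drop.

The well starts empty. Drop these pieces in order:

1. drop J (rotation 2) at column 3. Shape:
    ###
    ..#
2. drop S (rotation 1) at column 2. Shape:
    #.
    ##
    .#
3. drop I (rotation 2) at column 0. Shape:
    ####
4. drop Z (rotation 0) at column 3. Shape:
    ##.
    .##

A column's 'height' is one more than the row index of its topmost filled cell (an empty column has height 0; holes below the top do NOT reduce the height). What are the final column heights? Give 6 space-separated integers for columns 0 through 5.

Drop 1: J rot2 at col 3 lands with bottom-row=0; cleared 0 line(s) (total 0); column heights now [0 0 0 2 2 2], max=2
Drop 2: S rot1 at col 2 lands with bottom-row=2; cleared 0 line(s) (total 0); column heights now [0 0 5 4 2 2], max=5
Drop 3: I rot2 at col 0 lands with bottom-row=5; cleared 0 line(s) (total 0); column heights now [6 6 6 6 2 2], max=6
Drop 4: Z rot0 at col 3 lands with bottom-row=5; cleared 1 line(s) (total 1); column heights now [0 0 5 6 6 2], max=6

Answer: 0 0 5 6 6 2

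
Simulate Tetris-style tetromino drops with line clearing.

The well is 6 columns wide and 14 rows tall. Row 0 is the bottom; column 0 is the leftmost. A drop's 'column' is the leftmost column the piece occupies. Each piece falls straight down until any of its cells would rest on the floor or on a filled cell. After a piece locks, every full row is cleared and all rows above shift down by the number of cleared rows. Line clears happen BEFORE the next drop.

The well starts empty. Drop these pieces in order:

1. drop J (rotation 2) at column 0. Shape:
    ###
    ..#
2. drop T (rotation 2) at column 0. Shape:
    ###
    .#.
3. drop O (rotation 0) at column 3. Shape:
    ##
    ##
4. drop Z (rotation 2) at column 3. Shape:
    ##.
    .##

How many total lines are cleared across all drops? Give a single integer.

Drop 1: J rot2 at col 0 lands with bottom-row=0; cleared 0 line(s) (total 0); column heights now [2 2 2 0 0 0], max=2
Drop 2: T rot2 at col 0 lands with bottom-row=2; cleared 0 line(s) (total 0); column heights now [4 4 4 0 0 0], max=4
Drop 3: O rot0 at col 3 lands with bottom-row=0; cleared 0 line(s) (total 0); column heights now [4 4 4 2 2 0], max=4
Drop 4: Z rot2 at col 3 lands with bottom-row=2; cleared 0 line(s) (total 0); column heights now [4 4 4 4 4 3], max=4

Answer: 0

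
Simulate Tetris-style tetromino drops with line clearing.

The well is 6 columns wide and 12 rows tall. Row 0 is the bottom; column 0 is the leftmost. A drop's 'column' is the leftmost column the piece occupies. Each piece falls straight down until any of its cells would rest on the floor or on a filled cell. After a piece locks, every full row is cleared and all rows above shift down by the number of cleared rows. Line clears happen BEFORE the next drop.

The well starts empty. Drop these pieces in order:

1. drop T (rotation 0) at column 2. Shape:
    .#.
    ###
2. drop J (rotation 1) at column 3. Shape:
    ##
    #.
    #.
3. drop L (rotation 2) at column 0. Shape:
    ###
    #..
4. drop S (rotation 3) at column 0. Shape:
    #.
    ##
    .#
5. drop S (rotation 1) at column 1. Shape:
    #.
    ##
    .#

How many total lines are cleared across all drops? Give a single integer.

Answer: 0

Derivation:
Drop 1: T rot0 at col 2 lands with bottom-row=0; cleared 0 line(s) (total 0); column heights now [0 0 1 2 1 0], max=2
Drop 2: J rot1 at col 3 lands with bottom-row=2; cleared 0 line(s) (total 0); column heights now [0 0 1 5 5 0], max=5
Drop 3: L rot2 at col 0 lands with bottom-row=0; cleared 0 line(s) (total 0); column heights now [2 2 2 5 5 0], max=5
Drop 4: S rot3 at col 0 lands with bottom-row=2; cleared 0 line(s) (total 0); column heights now [5 4 2 5 5 0], max=5
Drop 5: S rot1 at col 1 lands with bottom-row=3; cleared 0 line(s) (total 0); column heights now [5 6 5 5 5 0], max=6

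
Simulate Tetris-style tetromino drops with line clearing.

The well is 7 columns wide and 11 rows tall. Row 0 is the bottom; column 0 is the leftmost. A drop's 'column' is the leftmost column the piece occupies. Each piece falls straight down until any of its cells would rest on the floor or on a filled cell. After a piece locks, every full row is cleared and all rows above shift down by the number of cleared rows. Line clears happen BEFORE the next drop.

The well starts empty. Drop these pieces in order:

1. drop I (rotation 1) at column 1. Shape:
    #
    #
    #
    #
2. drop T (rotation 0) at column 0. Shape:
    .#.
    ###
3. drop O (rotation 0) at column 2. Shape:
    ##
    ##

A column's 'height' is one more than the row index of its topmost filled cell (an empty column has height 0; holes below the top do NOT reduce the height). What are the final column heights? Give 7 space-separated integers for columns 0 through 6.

Answer: 5 6 7 7 0 0 0

Derivation:
Drop 1: I rot1 at col 1 lands with bottom-row=0; cleared 0 line(s) (total 0); column heights now [0 4 0 0 0 0 0], max=4
Drop 2: T rot0 at col 0 lands with bottom-row=4; cleared 0 line(s) (total 0); column heights now [5 6 5 0 0 0 0], max=6
Drop 3: O rot0 at col 2 lands with bottom-row=5; cleared 0 line(s) (total 0); column heights now [5 6 7 7 0 0 0], max=7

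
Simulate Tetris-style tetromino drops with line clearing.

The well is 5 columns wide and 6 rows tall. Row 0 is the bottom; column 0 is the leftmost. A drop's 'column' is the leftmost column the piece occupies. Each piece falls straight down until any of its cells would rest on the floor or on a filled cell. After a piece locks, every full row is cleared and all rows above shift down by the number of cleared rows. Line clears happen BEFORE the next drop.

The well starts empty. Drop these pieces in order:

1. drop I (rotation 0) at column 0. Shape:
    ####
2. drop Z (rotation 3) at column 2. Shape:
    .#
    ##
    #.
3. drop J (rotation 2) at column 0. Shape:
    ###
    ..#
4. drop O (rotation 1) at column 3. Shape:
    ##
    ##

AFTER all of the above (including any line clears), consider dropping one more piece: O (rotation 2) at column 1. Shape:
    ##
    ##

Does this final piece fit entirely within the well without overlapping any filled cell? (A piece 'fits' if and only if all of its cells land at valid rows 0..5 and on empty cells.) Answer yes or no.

Answer: yes

Derivation:
Drop 1: I rot0 at col 0 lands with bottom-row=0; cleared 0 line(s) (total 0); column heights now [1 1 1 1 0], max=1
Drop 2: Z rot3 at col 2 lands with bottom-row=1; cleared 0 line(s) (total 0); column heights now [1 1 3 4 0], max=4
Drop 3: J rot2 at col 0 lands with bottom-row=3; cleared 0 line(s) (total 0); column heights now [5 5 5 4 0], max=5
Drop 4: O rot1 at col 3 lands with bottom-row=4; cleared 1 line(s) (total 1); column heights now [1 1 4 5 5], max=5
Test piece O rot2 at col 1 (width 2): heights before test = [1 1 4 5 5]; fits = True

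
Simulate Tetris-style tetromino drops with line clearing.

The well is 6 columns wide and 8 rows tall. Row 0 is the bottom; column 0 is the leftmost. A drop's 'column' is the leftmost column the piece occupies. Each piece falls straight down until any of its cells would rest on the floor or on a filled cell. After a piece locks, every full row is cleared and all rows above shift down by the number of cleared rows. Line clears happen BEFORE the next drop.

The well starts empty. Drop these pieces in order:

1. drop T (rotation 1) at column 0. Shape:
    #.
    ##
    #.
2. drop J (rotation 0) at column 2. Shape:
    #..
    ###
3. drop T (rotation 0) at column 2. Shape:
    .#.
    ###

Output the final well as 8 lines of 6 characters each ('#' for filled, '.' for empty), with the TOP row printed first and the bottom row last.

Answer: ......
......
......
......
...#..
#.###.
###...
#.###.

Derivation:
Drop 1: T rot1 at col 0 lands with bottom-row=0; cleared 0 line(s) (total 0); column heights now [3 2 0 0 0 0], max=3
Drop 2: J rot0 at col 2 lands with bottom-row=0; cleared 0 line(s) (total 0); column heights now [3 2 2 1 1 0], max=3
Drop 3: T rot0 at col 2 lands with bottom-row=2; cleared 0 line(s) (total 0); column heights now [3 2 3 4 3 0], max=4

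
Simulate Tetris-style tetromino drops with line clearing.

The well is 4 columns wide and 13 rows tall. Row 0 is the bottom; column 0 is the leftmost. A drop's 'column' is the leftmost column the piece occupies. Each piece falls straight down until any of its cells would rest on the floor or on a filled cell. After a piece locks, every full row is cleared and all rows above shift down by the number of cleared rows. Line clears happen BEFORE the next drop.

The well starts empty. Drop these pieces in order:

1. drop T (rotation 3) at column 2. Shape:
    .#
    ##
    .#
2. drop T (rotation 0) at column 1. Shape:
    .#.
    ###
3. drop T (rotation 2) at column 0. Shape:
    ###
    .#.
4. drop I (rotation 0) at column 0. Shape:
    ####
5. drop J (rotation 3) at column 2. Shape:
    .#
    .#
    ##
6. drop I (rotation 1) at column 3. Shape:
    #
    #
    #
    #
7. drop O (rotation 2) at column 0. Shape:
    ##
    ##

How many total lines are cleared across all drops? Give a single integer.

Answer: 2

Derivation:
Drop 1: T rot3 at col 2 lands with bottom-row=0; cleared 0 line(s) (total 0); column heights now [0 0 2 3], max=3
Drop 2: T rot0 at col 1 lands with bottom-row=3; cleared 0 line(s) (total 0); column heights now [0 4 5 4], max=5
Drop 3: T rot2 at col 0 lands with bottom-row=4; cleared 0 line(s) (total 0); column heights now [6 6 6 4], max=6
Drop 4: I rot0 at col 0 lands with bottom-row=6; cleared 1 line(s) (total 1); column heights now [6 6 6 4], max=6
Drop 5: J rot3 at col 2 lands with bottom-row=6; cleared 0 line(s) (total 1); column heights now [6 6 7 9], max=9
Drop 6: I rot1 at col 3 lands with bottom-row=9; cleared 0 line(s) (total 1); column heights now [6 6 7 13], max=13
Drop 7: O rot2 at col 0 lands with bottom-row=6; cleared 1 line(s) (total 2); column heights now [7 7 6 12], max=12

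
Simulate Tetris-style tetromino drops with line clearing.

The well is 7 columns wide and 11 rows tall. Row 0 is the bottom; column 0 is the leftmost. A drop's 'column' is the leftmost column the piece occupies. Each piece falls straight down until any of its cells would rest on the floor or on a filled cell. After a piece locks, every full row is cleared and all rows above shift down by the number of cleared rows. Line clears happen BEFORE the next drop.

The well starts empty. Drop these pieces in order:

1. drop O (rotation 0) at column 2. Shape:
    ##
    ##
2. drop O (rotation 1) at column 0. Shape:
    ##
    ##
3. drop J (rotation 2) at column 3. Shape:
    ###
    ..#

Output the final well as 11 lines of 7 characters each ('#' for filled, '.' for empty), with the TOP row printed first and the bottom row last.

Answer: .......
.......
.......
.......
.......
.......
.......
.......
...###.
####.#.
####...

Derivation:
Drop 1: O rot0 at col 2 lands with bottom-row=0; cleared 0 line(s) (total 0); column heights now [0 0 2 2 0 0 0], max=2
Drop 2: O rot1 at col 0 lands with bottom-row=0; cleared 0 line(s) (total 0); column heights now [2 2 2 2 0 0 0], max=2
Drop 3: J rot2 at col 3 lands with bottom-row=1; cleared 0 line(s) (total 0); column heights now [2 2 2 3 3 3 0], max=3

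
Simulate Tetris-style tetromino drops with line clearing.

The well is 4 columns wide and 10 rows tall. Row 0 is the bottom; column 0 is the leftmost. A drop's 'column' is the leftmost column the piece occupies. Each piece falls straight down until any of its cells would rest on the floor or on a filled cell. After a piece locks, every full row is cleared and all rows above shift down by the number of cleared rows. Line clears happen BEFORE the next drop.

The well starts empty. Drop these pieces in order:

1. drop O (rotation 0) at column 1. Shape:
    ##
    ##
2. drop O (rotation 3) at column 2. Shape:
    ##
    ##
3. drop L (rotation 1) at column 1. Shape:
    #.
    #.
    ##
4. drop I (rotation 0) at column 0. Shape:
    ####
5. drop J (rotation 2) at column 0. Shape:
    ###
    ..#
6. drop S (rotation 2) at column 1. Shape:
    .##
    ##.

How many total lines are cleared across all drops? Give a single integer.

Drop 1: O rot0 at col 1 lands with bottom-row=0; cleared 0 line(s) (total 0); column heights now [0 2 2 0], max=2
Drop 2: O rot3 at col 2 lands with bottom-row=2; cleared 0 line(s) (total 0); column heights now [0 2 4 4], max=4
Drop 3: L rot1 at col 1 lands with bottom-row=4; cleared 0 line(s) (total 0); column heights now [0 7 5 4], max=7
Drop 4: I rot0 at col 0 lands with bottom-row=7; cleared 1 line(s) (total 1); column heights now [0 7 5 4], max=7
Drop 5: J rot2 at col 0 lands with bottom-row=6; cleared 0 line(s) (total 1); column heights now [8 8 8 4], max=8
Drop 6: S rot2 at col 1 lands with bottom-row=8; cleared 0 line(s) (total 1); column heights now [8 9 10 10], max=10

Answer: 1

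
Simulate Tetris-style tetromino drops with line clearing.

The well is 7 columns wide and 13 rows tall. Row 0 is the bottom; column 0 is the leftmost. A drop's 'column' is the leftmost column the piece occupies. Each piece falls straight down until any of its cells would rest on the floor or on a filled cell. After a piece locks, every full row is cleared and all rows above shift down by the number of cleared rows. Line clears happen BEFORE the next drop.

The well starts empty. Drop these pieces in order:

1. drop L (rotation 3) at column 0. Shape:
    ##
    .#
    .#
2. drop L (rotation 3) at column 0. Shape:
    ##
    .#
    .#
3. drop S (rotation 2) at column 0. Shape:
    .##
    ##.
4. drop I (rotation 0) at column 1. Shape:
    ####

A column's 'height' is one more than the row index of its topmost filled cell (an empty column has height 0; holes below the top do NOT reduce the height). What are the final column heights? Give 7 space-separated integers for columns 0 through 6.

Drop 1: L rot3 at col 0 lands with bottom-row=0; cleared 0 line(s) (total 0); column heights now [3 3 0 0 0 0 0], max=3
Drop 2: L rot3 at col 0 lands with bottom-row=3; cleared 0 line(s) (total 0); column heights now [6 6 0 0 0 0 0], max=6
Drop 3: S rot2 at col 0 lands with bottom-row=6; cleared 0 line(s) (total 0); column heights now [7 8 8 0 0 0 0], max=8
Drop 4: I rot0 at col 1 lands with bottom-row=8; cleared 0 line(s) (total 0); column heights now [7 9 9 9 9 0 0], max=9

Answer: 7 9 9 9 9 0 0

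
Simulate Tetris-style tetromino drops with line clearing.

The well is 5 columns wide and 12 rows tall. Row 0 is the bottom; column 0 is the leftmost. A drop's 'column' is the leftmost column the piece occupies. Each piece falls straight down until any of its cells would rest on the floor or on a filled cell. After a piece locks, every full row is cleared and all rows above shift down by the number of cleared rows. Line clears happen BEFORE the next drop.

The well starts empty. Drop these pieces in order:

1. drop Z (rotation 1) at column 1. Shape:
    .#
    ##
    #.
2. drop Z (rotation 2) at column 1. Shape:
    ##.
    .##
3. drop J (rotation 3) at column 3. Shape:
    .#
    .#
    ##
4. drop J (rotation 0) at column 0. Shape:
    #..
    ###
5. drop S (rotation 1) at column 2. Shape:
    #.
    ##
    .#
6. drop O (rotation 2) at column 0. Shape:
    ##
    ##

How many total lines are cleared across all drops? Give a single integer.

Answer: 1

Derivation:
Drop 1: Z rot1 at col 1 lands with bottom-row=0; cleared 0 line(s) (total 0); column heights now [0 2 3 0 0], max=3
Drop 2: Z rot2 at col 1 lands with bottom-row=3; cleared 0 line(s) (total 0); column heights now [0 5 5 4 0], max=5
Drop 3: J rot3 at col 3 lands with bottom-row=4; cleared 0 line(s) (total 0); column heights now [0 5 5 5 7], max=7
Drop 4: J rot0 at col 0 lands with bottom-row=5; cleared 0 line(s) (total 0); column heights now [7 6 6 5 7], max=7
Drop 5: S rot1 at col 2 lands with bottom-row=5; cleared 1 line(s) (total 1); column heights now [6 5 7 6 6], max=7
Drop 6: O rot2 at col 0 lands with bottom-row=6; cleared 0 line(s) (total 1); column heights now [8 8 7 6 6], max=8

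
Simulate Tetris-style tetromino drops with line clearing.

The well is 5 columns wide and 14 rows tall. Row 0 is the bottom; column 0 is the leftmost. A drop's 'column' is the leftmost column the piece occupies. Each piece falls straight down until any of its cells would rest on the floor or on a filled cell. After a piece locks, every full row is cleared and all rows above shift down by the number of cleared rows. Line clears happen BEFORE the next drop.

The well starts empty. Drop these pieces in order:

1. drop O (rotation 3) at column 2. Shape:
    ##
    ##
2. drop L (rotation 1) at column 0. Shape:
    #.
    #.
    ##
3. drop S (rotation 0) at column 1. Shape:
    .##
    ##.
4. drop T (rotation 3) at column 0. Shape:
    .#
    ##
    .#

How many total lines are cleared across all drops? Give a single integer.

Drop 1: O rot3 at col 2 lands with bottom-row=0; cleared 0 line(s) (total 0); column heights now [0 0 2 2 0], max=2
Drop 2: L rot1 at col 0 lands with bottom-row=0; cleared 0 line(s) (total 0); column heights now [3 1 2 2 0], max=3
Drop 3: S rot0 at col 1 lands with bottom-row=2; cleared 0 line(s) (total 0); column heights now [3 3 4 4 0], max=4
Drop 4: T rot3 at col 0 lands with bottom-row=3; cleared 0 line(s) (total 0); column heights now [5 6 4 4 0], max=6

Answer: 0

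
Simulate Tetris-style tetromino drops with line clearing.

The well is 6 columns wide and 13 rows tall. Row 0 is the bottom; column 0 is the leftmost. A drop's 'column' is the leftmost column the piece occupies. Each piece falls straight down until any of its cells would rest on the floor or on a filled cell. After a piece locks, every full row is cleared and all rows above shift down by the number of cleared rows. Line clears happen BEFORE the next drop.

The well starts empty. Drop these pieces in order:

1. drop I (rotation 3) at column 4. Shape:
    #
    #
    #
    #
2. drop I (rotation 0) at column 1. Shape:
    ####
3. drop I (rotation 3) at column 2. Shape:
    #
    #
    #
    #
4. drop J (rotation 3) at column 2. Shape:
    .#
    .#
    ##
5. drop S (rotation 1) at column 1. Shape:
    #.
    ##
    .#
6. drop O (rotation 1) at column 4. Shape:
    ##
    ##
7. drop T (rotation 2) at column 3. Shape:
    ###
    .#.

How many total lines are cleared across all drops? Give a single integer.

Answer: 0

Derivation:
Drop 1: I rot3 at col 4 lands with bottom-row=0; cleared 0 line(s) (total 0); column heights now [0 0 0 0 4 0], max=4
Drop 2: I rot0 at col 1 lands with bottom-row=4; cleared 0 line(s) (total 0); column heights now [0 5 5 5 5 0], max=5
Drop 3: I rot3 at col 2 lands with bottom-row=5; cleared 0 line(s) (total 0); column heights now [0 5 9 5 5 0], max=9
Drop 4: J rot3 at col 2 lands with bottom-row=9; cleared 0 line(s) (total 0); column heights now [0 5 10 12 5 0], max=12
Drop 5: S rot1 at col 1 lands with bottom-row=10; cleared 0 line(s) (total 0); column heights now [0 13 12 12 5 0], max=13
Drop 6: O rot1 at col 4 lands with bottom-row=5; cleared 0 line(s) (total 0); column heights now [0 13 12 12 7 7], max=13
Drop 7: T rot2 at col 3 lands with bottom-row=11; cleared 0 line(s) (total 0); column heights now [0 13 12 13 13 13], max=13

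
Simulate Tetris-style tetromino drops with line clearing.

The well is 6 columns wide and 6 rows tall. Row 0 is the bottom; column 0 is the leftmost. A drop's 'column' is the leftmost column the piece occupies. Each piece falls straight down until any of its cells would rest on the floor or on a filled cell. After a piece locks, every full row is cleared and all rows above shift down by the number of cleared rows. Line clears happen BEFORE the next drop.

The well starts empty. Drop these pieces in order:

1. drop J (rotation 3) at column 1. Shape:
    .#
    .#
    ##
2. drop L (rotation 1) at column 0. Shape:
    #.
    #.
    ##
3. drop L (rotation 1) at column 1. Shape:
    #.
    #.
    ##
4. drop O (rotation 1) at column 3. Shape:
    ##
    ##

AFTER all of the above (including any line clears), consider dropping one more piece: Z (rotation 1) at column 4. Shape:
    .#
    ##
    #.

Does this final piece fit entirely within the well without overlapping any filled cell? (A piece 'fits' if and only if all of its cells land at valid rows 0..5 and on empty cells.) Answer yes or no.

Answer: yes

Derivation:
Drop 1: J rot3 at col 1 lands with bottom-row=0; cleared 0 line(s) (total 0); column heights now [0 1 3 0 0 0], max=3
Drop 2: L rot1 at col 0 lands with bottom-row=1; cleared 0 line(s) (total 0); column heights now [4 2 3 0 0 0], max=4
Drop 3: L rot1 at col 1 lands with bottom-row=3; cleared 0 line(s) (total 0); column heights now [4 6 4 0 0 0], max=6
Drop 4: O rot1 at col 3 lands with bottom-row=0; cleared 0 line(s) (total 0); column heights now [4 6 4 2 2 0], max=6
Test piece Z rot1 at col 4 (width 2): heights before test = [4 6 4 2 2 0]; fits = True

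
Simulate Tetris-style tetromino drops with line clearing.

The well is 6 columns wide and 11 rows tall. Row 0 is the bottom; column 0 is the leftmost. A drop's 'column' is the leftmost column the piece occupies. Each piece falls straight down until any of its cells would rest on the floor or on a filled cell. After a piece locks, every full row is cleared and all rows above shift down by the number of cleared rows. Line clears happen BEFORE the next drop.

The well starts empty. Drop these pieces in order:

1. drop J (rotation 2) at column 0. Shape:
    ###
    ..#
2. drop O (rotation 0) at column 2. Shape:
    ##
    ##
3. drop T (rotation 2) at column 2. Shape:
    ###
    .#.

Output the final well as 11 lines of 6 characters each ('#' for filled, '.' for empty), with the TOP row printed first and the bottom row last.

Drop 1: J rot2 at col 0 lands with bottom-row=0; cleared 0 line(s) (total 0); column heights now [2 2 2 0 0 0], max=2
Drop 2: O rot0 at col 2 lands with bottom-row=2; cleared 0 line(s) (total 0); column heights now [2 2 4 4 0 0], max=4
Drop 3: T rot2 at col 2 lands with bottom-row=4; cleared 0 line(s) (total 0); column heights now [2 2 6 6 6 0], max=6

Answer: ......
......
......
......
......
..###.
...#..
..##..
..##..
###...
..#...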